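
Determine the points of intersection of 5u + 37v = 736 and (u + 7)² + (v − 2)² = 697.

Substitute v = (736 − 5u)/37:
1394u² + 12546u − 448868 = 0  ⟹  u² + 9u − 322 = 0
u = 14 or u = −23, giving (14, 18) and (−23, 23).

(−23, 23) and (14, 18)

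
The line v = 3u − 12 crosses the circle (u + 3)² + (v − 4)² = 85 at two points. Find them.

From the line, v = 3u − 12. Substituting:
10u² − 90u + 180 = 0  ⟹  u² − 9u + 18 = 0
u = 6 or u = 3, giving (6, 6) and (3, −3).

(3, −3) and (6, 6)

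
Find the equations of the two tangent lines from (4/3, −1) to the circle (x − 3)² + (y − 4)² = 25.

Let a tangent through (4/3, −1) have slope m. Its distance from (3, 4) must equal 5:
[m·(5/3) − (5)]² = 25(m² + 1)
4m² + 3m = 0, so m = 0 or m = −3/4.
With m = 0: y = −1. With m = −3/4: 3x + 4y = 0.

y = −1 and 3x + 4y = 0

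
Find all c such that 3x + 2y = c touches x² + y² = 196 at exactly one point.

For a tangent, require d(centre, line) = r = 14.
|3·0 + 2·0 − c| / √13 = 14
|c| = 14√13.

c = ±14√13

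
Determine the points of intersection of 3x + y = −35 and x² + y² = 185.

(−13, 4) and (−8, −11)

From the line, y = −3x − 35. Substituting:
10x² + 210x + 1040 = 0  ⟹  x² + 21x + 104 = 0
x = −8 or x = −13, giving (−8, −11) and (−13, 4).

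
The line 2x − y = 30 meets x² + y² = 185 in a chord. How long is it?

2√5

Substitute y = 2x − 30:
5x² − 120x + 715 = 0  ⟹  x² − 24x + 143 = 0
x = 13 or x = 11, giving (13, −4) and (11, −8).
Chord length = distance between (13, −4) and (11, −8) = √20 = 2√5.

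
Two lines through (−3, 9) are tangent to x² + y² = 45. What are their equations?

2x − y = −15 and x + 2y = 15

Write the tangent as mx − y + (9 − m·(−3)) = 0 and set its distance from the centre to 3√5:
(3m − (−9))² = 45(m² + 1)
2m² − 3m − 2 = 0, so m = 2 or m = −1/2.
Through (−3, 9) these give 2x − y = −15 and x + 2y = 15.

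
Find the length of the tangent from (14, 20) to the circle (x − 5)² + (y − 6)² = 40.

With centre O = (5, 6), |OP|² = 277 and r² = 40.
Power of the point: PT² = |PO|² − r² = 237, so PT = √237.

√237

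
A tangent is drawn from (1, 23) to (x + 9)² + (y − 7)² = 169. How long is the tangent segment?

√187

Centre (−9, 7), r² = 169. |PO|² = (10)² + (16)² = 356.
By the tangent–radius right angle, tangent length = √(|PO|² − r²) = √187.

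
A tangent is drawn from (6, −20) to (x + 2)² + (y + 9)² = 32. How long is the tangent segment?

The centre is (−2, −9) and r = 4√2. The square of the distance from P to the centre is 64 + 121 = 185.
Power of the point: PT² = |PO|² − r² = 153, so PT = 3√17.

3√17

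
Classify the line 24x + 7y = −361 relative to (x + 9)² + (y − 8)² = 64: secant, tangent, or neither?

d² = (24·(−9) + 7·8 − (−361))²/625 = 40401/625; r² = 64.
Since d² > r², the line lies outside the circle.

neither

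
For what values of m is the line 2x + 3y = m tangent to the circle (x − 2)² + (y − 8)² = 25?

m = 28 ± 5√13

Tangency holds when the distance from the centre (2, 8) to the line equals the radius 5:
|2·2 + 3·8 − m| / √13 = 5
|m − (28)| = 5√13.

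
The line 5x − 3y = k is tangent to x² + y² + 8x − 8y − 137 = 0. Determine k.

k = −32 ± 13√34

Tangency holds when the distance from the centre (−4, 4) to the line equals the radius 13:
|5·(−4) − 3·4 − k| / √34 = 13
|k − (−32)| = 13√34.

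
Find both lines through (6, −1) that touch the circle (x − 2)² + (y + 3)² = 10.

A line y − (−1) = m(x − (6)) is tangent when its distance from (2, −3) is √10:
[m·(−4) − (−2)]² = 10(m² + 1)
3m² − 8m − 3 = 0, so m = 3 or m = −1/3.
Through (6, −1) these give 3x − y = 19 and x + 3y = 3.

3x − y = 19 and x + 3y = 3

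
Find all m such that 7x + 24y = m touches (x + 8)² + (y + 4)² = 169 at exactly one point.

The line touches the circle iff its distance from (−8, −4) is 13:
|7·(−8) + 24·(−4) − m| / √625 = 13
|m − (−152)| = 13·25, so m = 173 or m = −477.

m = −477 or m = 173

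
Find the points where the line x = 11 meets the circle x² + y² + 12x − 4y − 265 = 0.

(11, −2) and (11, 6)

The line gives x = 11. Substituting into the circle:
y² − 4y − 12 = 0
y = 6 or y = −2, giving (11, 6) and (11, −2).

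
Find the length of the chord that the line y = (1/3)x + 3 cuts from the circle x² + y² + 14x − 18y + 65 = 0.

Centre (−7, 9), r² = 65. Perpendicular distance d from centre to line = |−25| / √10 = 25/√10.
Chord = 2√(r² − d²) = 2·√(5/2) = √10.

√10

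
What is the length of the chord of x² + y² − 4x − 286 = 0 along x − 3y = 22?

Substitute y = (−22 + x)/3:
10x² − 80x − 2090 = 0  ⟹  x² − 8x − 209 = 0
x = 19 or x = −11, giving (19, −1) and (−11, −11).
|(19, −1) − (−11, −11)| = √((30)² + (10)²) = 10√10.

10√10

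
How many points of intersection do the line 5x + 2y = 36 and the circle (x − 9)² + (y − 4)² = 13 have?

Centre (9, 4), r² = 13. Distance² from centre to line = (17)²/29 = 289/29.
Since d² < r², the line cuts the circle twice.

2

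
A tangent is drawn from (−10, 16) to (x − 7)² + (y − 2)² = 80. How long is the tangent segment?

Centre (7, 2), r² = 80. |PO|² = (−17)² + (14)² = 485.
The tangent meets the radius at right angles, so tangent² = |PO|² − r² = 485 − 80 = 405.

9√5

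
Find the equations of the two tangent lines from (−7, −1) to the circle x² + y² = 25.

Write the tangent as mx − y + (−1 − m·(−7)) = 0 and set its distance from the centre to 5:
[m·(7) − (1)]² = 25(m² + 1)
12m² − 7m − 12 = 0, so m = 4/3 or m = −3/4.
With m = 4/3: 4x − 3y = −25. With m = −3/4: 3x + 4y = −25.

4x − 3y = −25 and 3x + 4y = −25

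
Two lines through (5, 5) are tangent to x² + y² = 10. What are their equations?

3x − y = 10 and x − 3y = −10

Let a tangent through (5, 5) have slope m. Its distance from (0, 0) must equal √10:
[m·(−5) − (−5)]² = 10(m² + 1)
3m² − 10m + 3 = 0, so m = 3 or m = 1/3.
Through (5, 5) these give 3x − y = 10 and x − 3y = −10.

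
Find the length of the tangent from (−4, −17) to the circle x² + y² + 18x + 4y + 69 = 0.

3√26

The centre is (−9, −2) and r = 4. The square of the distance from P to the centre is 25 + 225 = 250.
Power of the point: PT² = |PO|² − r² = 234, so PT = 3√26.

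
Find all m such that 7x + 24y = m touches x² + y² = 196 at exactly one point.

m = −350 or m = 350

Tangency holds when the distance from the centre (0, 0) to the line equals the radius 14:
|7·0 + 24·0 − m| / √625 = 14
|m| = 14·25, so m = 350 or m = −350.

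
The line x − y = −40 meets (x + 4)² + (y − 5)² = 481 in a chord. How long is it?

√2

Express y = x + 40 and substitute into the circle:
2x² + 78x + 760 = 0  ⟹  x² + 39x + 380 = 0
x = −19 or x = −20, giving (−19, 21) and (−20, 20).
Chord length = distance between (−19, 21) and (−20, 20) = √2 = √2.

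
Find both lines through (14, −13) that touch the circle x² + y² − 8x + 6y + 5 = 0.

Let a tangent through (14, −13) have slope m. Its distance from (4, −3) must equal 2√5:
[m·(−10) − (10)]² = 20(m² + 1)
2m² + 5m + 2 = 0, so m = −2 or m = −1/2.
With m = −2: 2x + y = 15. With m = −1/2: x + 2y = −12.

2x + y = 15 and x + 2y = −12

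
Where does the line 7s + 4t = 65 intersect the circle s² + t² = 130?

(3, 11) and (11, −3)

Substitute t = (65 − 7s)/4:
65s² − 910s + 2145 = 0  ⟹  s² − 14s + 33 = 0
s = 11 or s = 3, giving (11, −3) and (3, 11).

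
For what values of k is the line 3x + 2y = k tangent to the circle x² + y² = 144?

The line touches the circle iff its distance from (0, 0) is 12:
|3·0 + 2·0 − k| / √13 = 12
|k| = 12√13.

k = ±12√13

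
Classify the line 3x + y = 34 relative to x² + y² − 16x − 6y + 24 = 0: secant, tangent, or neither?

secant

d² = (3·8 + 1·3 − (34))²/10 = 49/10; r² = 49.
Since d² < r², the line cuts the circle twice.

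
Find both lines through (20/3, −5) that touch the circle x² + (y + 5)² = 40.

Write the tangent as mx − y + (−5 − m·(20/3)) = 0 and set its distance from the centre to 2√10:
[m·(−20/3) − (0)]² = 40(m² + 1)
m² − 9 = 0, so m = −3 or m = 3.
With m = −3: 3x + y = 15. With m = 3: 3x − y = 25.

3x + y = 15 and 3x − y = 25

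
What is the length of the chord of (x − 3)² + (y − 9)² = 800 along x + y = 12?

Centre (3, 9), r² = 800. Perpendicular distance d from centre to line = |0| / √2 = 0/√2.
Half the chord is √(r² − d²) = √(800), so the full chord is 40√2.

40√2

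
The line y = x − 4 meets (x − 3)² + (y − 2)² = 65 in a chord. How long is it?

11√2

The distance from (3, 2) to the line is 3/√2, and r² = 65.
Half the chord is √(r² − d²) = √(121/2), so the full chord is 11√2.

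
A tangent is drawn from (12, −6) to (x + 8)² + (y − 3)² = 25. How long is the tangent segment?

2√114

The centre is (−8, 3) and r = 5. The square of the distance from P to the centre is 400 + 81 = 481.
The tangent meets the radius at right angles, so tangent² = |PO|² − r² = 481 − 25 = 456.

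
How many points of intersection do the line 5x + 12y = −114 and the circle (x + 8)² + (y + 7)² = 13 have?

Substituting the line into the circle gives 169x² + 2604x + 8244 = 0.
Discriminant = (2604)² − 4·169·(8244) = 1207872 > 0.
Two real roots: the line is a secant.

2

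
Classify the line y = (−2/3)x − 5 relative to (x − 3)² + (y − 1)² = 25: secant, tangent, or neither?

Centre (3, 1), r² = 25. Distance² from centre to line = (24)²/13 = 576/13.
Since d² > r², the line lies outside the circle.

neither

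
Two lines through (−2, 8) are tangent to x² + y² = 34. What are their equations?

A line y − (8) = m(x − (−2)) is tangent when its distance from (0, 0) is √34:
[m·(2) − (−8)]² = 34(m² + 1)
15m² − 16m − 15 = 0, so m = 5/3 or m = −3/5.
With m = 5/3: 5x − 3y = −34. With m = −3/5: 3x + 5y = 34.

5x − 3y = −34 and 3x + 5y = 34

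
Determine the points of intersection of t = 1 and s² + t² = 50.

(−7, 1) and (7, 1)

Express t = 1 and substitute into the circle:
s² − 49 = 0
s = 7 or s = −7, giving (7, 1) and (−7, 1).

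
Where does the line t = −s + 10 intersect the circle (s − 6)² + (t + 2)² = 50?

Express t = −s + 10 and substitute into the circle:
2s² − 36s + 130 = 0  ⟹  s² − 18s + 65 = 0
s = 13 or s = 5, giving (13, −3) and (5, 5).

(5, 5) and (13, −3)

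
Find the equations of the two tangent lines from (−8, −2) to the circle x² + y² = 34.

5x − 3y = −34 and 3x + 5y = −34

Write the tangent as mx − y + (−2 − m·(−8)) = 0 and set its distance from the centre to √34:
(8m − (2))² = 34(m² + 1)
15m² − 16m − 15 = 0, so m = 5/3 or m = −3/5.
Through (−8, −2) these give 5x − 3y = −34 and 3x + 5y = −34.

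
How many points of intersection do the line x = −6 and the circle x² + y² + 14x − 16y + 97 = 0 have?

2

Centre (−7, 8), r² = 16. Distance² from centre to line = (−1)² = 1.
Since d² < r², the line cuts the circle twice.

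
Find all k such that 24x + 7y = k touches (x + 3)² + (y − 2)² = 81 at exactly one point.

k = −283 or k = 167

The line touches the circle iff its distance from (−3, 2) is 9:
|24·(−3) + 7·2 − k| / √625 = 9
|k − (−58)| = 9·25, so k = 167 or k = −283.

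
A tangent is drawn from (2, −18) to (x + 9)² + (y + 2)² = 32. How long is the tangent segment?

The centre is (−9, −2) and r = 4√2. The square of the distance from P to the centre is 121 + 256 = 377.
The tangent meets the radius at right angles, so tangent² = |PO|² − r² = 377 − 32 = 345.

√345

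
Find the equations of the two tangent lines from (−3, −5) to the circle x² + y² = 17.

4x + y = −17 and x − 4y = 17

Write the tangent as mx − y + (−5 − m·(−3)) = 0 and set its distance from the centre to √17:
(3m − (5))² = 17(m² + 1)
4m² + 15m − 4 = 0, so m = −4 or m = 1/4.
Through (−3, −5) these give 4x + y = −17 and x − 4y = 17.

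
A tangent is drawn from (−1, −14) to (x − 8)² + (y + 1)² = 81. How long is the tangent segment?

The centre is (8, −1) and r = 9. The square of the distance from P to the centre is 81 + 169 = 250.
By the tangent–radius right angle, tangent length = √(|PO|² − r²) = √169 = 13.

13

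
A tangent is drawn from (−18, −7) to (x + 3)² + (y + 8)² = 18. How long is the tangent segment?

Centre (−3, −8), r² = 18. |PO|² = (−15)² + (1)² = 226.
By the tangent–radius right angle, tangent length = √(|PO|² − r²) = √208 = 4√13.

4√13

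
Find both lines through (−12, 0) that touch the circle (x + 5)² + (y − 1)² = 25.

3x + 4y = −36 and 4x − 3y = −48

Let a tangent through (−12, 0) have slope m. Its distance from (−5, 1) must equal 5:
[m·(7) − (1)]² = 25(m² + 1)
12m² − 7m − 12 = 0, so m = −3/4 or m = 4/3.
With m = −3/4: 3x + 4y = −36. With m = 4/3: 4x − 3y = −48.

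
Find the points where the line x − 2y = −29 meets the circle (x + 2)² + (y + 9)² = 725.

From the line, y = (29 + x)/2. Substituting:
5x² + 110x − 675 = 0  ⟹  x² + 22x − 135 = 0
x = 5 or x = −27, giving (5, 17) and (−27, 1).

(−27, 1) and (5, 17)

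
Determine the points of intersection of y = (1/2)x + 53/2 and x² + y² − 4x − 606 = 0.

(−11, 21) and (−7, 23)

From the line, y = (53 + x)/2. Substituting:
5x² + 90x + 385 = 0  ⟹  x² + 18x + 77 = 0
x = −7 or x = −11, giving (−7, 23) and (−11, 21).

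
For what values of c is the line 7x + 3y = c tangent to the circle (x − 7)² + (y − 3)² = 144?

The line touches the circle iff its distance from (7, 3) is 12:
|7·7 + 3·3 − c| / √58 = 12
|c − (58)| = 12√58.

c = 58 ± 12√58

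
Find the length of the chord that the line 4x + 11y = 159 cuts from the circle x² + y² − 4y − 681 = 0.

The distance from (0, 2) to the line is 137/√137, and r² = 685.
Chord = 2√(r² − d²) = 2·√(548) = 4√137.

4√137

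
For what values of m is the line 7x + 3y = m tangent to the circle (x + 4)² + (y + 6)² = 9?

The line touches the circle iff its distance from (−4, −6) is 3:
|7·(−4) + 3·(−6) − m| / √58 = 3
|m − (−46)| = 3√58.

m = −46 ± 3√58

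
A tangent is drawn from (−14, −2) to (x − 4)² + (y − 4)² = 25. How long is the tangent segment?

Centre (4, 4), r² = 25. |PO|² = (−18)² + (−6)² = 360.
The tangent meets the radius at right angles, so tangent² = |PO|² − r² = 360 − 25 = 335.

√335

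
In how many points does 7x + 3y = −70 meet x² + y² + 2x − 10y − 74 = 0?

d² = (7·(−1) + 3·5 − (−70))²/58 = 3042/29; r² = 100.
Since d² > r², the line lies outside the circle.

0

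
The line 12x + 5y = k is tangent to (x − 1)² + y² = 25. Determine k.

For a tangent, require d(centre, line) = r = 5.
|12·1 + 5·0 − k| / √169 = 5
|k − (12)| = 5·13, so k = 77 or k = −53.

k = −53 or k = 77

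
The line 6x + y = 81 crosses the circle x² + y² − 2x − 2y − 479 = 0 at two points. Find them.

(10, 21) and (16, −15)

Express y = −6x + 81 and substitute into the circle:
37x² − 962x + 5920 = 0  ⟹  x² − 26x + 160 = 0
x = 16 or x = 10, giving (16, −15) and (10, 21).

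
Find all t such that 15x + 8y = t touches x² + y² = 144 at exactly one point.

The line touches the circle iff its distance from (0, 0) is 12:
|15·0 + 8·0 − t| / √289 = 12
|t| = 12·17, so t = 204 or t = −204.

t = −204 or t = 204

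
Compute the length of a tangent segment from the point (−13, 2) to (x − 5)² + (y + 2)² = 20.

8√5

Centre (5, −2), r² = 20. |PO|² = (−18)² + (4)² = 340.
The tangent meets the radius at right angles, so tangent² = |PO|² − r² = 340 − 20 = 320.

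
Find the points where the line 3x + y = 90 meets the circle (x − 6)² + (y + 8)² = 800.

(26, 12) and (34, −12)

Substitute y = −3x + 90:
10x² − 600x + 8840 = 0  ⟹  x² − 60x + 884 = 0
x = 34 or x = 26, giving (34, −12) and (26, 12).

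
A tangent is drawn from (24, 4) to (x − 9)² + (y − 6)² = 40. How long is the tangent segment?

Centre (9, 6), r² = 40. |PO|² = (15)² + (−2)² = 229.
By the tangent–radius right angle, tangent length = √(|PO|² − r²) = √189 = 3√21.

3√21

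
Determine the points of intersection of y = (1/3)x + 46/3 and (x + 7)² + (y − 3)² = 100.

Substitute y = (46 + x)/3:
10x² + 200x + 910 = 0  ⟹  x² + 20x + 91 = 0
x = −7 or x = −13, giving (−7, 13) and (−13, 11).

(−13, 11) and (−7, 13)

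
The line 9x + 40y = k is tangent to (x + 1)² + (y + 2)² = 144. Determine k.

The line touches the circle iff its distance from (−1, −2) is 12:
|9·(−1) + 40·(−2) − k| / √1681 = 12
|k − (−89)| = 12·41, so k = 403 or k = −581.

k = −581 or k = 403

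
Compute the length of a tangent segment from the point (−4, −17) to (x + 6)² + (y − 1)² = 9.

The centre is (−6, 1) and r = 3. The square of the distance from P to the centre is 4 + 324 = 328.
By the tangent–radius right angle, tangent length = √(|PO|² − r²) = √319.

√319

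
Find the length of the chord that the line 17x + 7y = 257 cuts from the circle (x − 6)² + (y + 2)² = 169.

Centre (6, −2), r² = 169. Perpendicular distance d from centre to line = |−169| / √338 = 169/√338.
Half the chord is √(r² − d²) = √(169/2), so the full chord is 13√2.

13√2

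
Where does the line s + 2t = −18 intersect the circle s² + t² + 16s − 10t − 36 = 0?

(−18, 0) and (−6, −6)

Substitute t = (−18 − s)/2:
5s² + 120s + 540 = 0  ⟹  s² + 24s + 108 = 0
s = −6 or s = −18, giving (−6, −6) and (−18, 0).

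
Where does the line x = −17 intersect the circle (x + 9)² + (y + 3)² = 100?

(−17, −9) and (−17, 3)

The line gives x = −17. Substituting into the circle:
y² + 6y − 27 = 0
y = 3 or y = −9, giving (−17, 3) and (−17, −9).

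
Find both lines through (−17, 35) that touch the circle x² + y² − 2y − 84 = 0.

Let a tangent through (−17, 35) have slope m. Its distance from (0, 1) must equal √85:
(17m − (−34))² = 85(m² + 1)
12m² + 68m + 63 = 0, so m = −7/6 or m = −9/2.
Through (−17, 35) these give 7x + 6y = 91 and 9x + 2y = −83.

7x + 6y = 91 and 9x + 2y = −83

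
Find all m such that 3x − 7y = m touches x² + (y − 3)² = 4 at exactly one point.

m = −21 ± 2√58

Tangency holds when the distance from the centre (0, 3) to the line equals the radius 2:
|3·0 − 7·3 − m| / √58 = 2
|m − (−21)| = 2√58.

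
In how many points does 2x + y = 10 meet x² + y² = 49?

2

d² = (2·0 + 1·0 − (10))²/5 = 20; r² = 49.
Since d² < r², the line cuts the circle twice.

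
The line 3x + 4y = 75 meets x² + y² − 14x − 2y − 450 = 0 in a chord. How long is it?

Express y = (75 − 3x)/4 and substitute into the circle:
25x² − 650x − 2175 = 0  ⟹  x² − 26x − 87 = 0
x = 29 or x = −3, giving (29, −3) and (−3, 21).
Chord length = distance between (29, −3) and (−3, 21) = √1600 = 40.

40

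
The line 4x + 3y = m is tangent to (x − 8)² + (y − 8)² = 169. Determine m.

For a tangent, require d(centre, line) = r = 13.
|4·8 + 3·8 − m| / √25 = 13
|m − (56)| = 13·5, so m = 121 or m = −9.

m = −9 or m = 121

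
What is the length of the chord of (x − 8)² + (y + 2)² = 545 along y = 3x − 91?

7√10

Express y = 3x − 91 and substitute into the circle:
10x² − 550x + 7440 = 0  ⟹  x² − 55x + 744 = 0
x = 31 or x = 24, giving (31, 2) and (24, −19).
|(31, 2) − (24, −19)| = √((7)² + (21)²) = 7√10.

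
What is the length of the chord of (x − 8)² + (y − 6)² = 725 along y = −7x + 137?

From the line, y = −7x + 137. Substituting:
50x² − 1850x + 16500 = 0  ⟹  x² − 37x + 330 = 0
x = 22 or x = 15, giving (22, −17) and (15, 32).
|(22, −17) − (15, 32)| = √((7)² + (−49)²) = 35√2.

35√2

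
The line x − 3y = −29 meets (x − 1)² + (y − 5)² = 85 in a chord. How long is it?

The distance from (1, 5) to the line is 15/√10, and r² = 85.
Chord = 2√(r² − d²) = 2·√(125/2) = 5√10.

5√10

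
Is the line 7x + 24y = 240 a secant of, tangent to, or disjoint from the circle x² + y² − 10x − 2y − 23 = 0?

disjoint

Substituting the line into the circle gives 625x² − 8784x + 32832 = 0.
Discriminant = (−8784)² − 4·625·(32832) = −4921344 < 0.
No real roots: the line does not meet the circle.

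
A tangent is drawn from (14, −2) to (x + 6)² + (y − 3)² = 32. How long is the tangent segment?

With centre O = (−6, 3), |OP|² = 425 and r² = 32.
Power of the point: PT² = |PO|² − r² = 393, so PT = √393.

√393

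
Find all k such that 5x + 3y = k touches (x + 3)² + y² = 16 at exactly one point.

k = −15 ± 4√34

Tangency holds when the distance from the centre (−3, 0) to the line equals the radius 4:
|5·(−3) + 3·0 − k| / √34 = 4
|k − (−15)| = 4√34.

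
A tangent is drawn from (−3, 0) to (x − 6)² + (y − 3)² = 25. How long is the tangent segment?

√65

The centre is (6, 3) and r = 5. The square of the distance from P to the centre is 81 + 9 = 90.
Power of the point: PT² = |PO|² − r² = 65, so PT = √65.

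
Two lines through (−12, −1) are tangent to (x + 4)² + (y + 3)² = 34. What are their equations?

3x − 5y = −31 and 5x + 3y = −63

A line y − (−1) = m(x − (−12)) is tangent when its distance from (−4, −3) is √34:
[m·(8) − (−2)]² = 34(m² + 1)
15m² + 16m − 15 = 0, so m = 3/5 or m = −5/3.
With m = 3/5: 3x − 5y = −31. With m = −5/3: 5x + 3y = −63.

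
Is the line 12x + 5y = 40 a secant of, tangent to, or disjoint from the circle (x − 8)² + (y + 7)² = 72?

Substituting the line into the circle gives 169x² − 2200x + 5425 = 0.
Discriminant = (−2200)² − 4·169·(5425) = 1172700 > 0.
Two real roots: the line is a secant.

secant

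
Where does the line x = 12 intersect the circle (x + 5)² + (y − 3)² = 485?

(12, −11) and (12, 17)

The line gives x = 12. Substituting into the circle:
y² − 6y − 187 = 0
y = 17 or y = −11, giving (12, 17) and (12, −11).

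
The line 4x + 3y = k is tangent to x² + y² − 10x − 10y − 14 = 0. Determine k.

k = −5 or k = 75

The line touches the circle iff its distance from (5, 5) is 8:
|4·5 + 3·5 − k| / √25 = 8
|k − (35)| = 8·5, so k = 75 or k = −5.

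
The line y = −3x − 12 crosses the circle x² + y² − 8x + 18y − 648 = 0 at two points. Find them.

Express y = −3x − 12 and substitute into the circle:
10x² + 10x − 720 = 0  ⟹  x² + x − 72 = 0
x = 8 or x = −9, giving (8, −36) and (−9, 15).

(−9, 15) and (8, −36)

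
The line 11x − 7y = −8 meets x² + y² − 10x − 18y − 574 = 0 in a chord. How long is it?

The distance from (5, 9) to the line is 0/√170, and r² = 680.
Half the chord is √(r² − d²) = √(680), so the full chord is 4√170.

4√170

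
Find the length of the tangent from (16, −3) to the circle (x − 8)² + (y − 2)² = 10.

With centre O = (8, 2), |OP|² = 89 and r² = 10.
The tangent meets the radius at right angles, so tangent² = |PO|² − r² = 89 − 10 = 79.

√79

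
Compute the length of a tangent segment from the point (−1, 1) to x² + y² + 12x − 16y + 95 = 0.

√69

With centre O = (−6, 8), |OP|² = 74 and r² = 5.
By the tangent–radius right angle, tangent length = √(|PO|² − r²) = √69.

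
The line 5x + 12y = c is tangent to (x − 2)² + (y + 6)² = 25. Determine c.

c = −127 or c = 3

The line touches the circle iff its distance from (2, −6) is 5:
|5·2 + 12·(−6) − c| / √169 = 5
|c − (−62)| = 5·13, so c = 3 or c = −127.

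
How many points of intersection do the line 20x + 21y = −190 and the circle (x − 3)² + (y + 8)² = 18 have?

2

Centre (3, −8), r² = 18. Distance² from centre to line = (82)²/841 = 6724/841.
Since d² < r², the line cuts the circle twice.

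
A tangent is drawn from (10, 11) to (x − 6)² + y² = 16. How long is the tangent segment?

11

Centre (6, 0), r² = 16. |PO|² = (4)² + (11)² = 137.
Power of the point: PT² = |PO|² − r² = 121, so PT = 11.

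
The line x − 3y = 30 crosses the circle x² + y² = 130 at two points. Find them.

(−3, −11) and (9, −7)

Express y = (−30 + x)/3 and substitute into the circle:
10x² − 60x − 270 = 0  ⟹  x² − 6x − 27 = 0
x = 9 or x = −3, giving (9, −7) and (−3, −11).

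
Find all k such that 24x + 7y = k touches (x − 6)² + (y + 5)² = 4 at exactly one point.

k = 59 or k = 159

Tangency holds when the distance from the centre (6, −5) to the line equals the radius 2:
|24·6 + 7·(−5) − k| / √625 = 2
|k − (109)| = 2·25, so k = 159 or k = 59.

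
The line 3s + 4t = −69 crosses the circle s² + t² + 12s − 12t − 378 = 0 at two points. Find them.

Express t = (−69 − 3s)/4 and substitute into the circle:
25s² + 750s + 2025 = 0  ⟹  s² + 30s + 81 = 0
s = −3 or s = −27, giving (−3, −15) and (−27, 3).

(−27, 3) and (−3, −15)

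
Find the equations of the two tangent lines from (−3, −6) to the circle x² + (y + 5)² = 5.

x + 2y = −15 and 2x − y = 0

Let a tangent through (−3, −6) have slope m. Its distance from (0, −5) must equal √5:
(3m − (1))² = 5(m² + 1)
2m² − 3m − 2 = 0, so m = −1/2 or m = 2.
With m = −1/2: x + 2y = −15. With m = 2: 2x − y = 0.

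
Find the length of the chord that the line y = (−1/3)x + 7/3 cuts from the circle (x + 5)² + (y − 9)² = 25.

√10

The distance from (−5, 9) to the line is 15/√10, and r² = 25.
Chord = 2√(r² − d²) = 2·√(5/2) = √10.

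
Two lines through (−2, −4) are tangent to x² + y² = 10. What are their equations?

3x + y = −10 and x − 3y = 10

A line y − (−4) = m(x − (−2)) is tangent when its distance from (0, 0) is √10:
[m·(2) − (4)]² = 10(m² + 1)
3m² + 8m − 3 = 0, so m = −3 or m = 1/3.
With m = −3: 3x + y = −10. With m = 1/3: x − 3y = 10.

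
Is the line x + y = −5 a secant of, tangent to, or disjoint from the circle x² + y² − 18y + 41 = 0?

Centre (0, 9), r² = 40. Distance² from centre to line = (14)²/2 = 98.
Since d² > r², the line lies outside the circle.

disjoint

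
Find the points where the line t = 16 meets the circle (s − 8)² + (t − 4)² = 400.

From the line, t = 16. Substituting:
s² − 16s − 192 = 0
s = 24 or s = −8, giving (24, 16) and (−8, 16).

(−8, 16) and (24, 16)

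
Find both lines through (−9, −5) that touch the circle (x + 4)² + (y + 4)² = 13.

Write the tangent as mx − y + (−5 − m·(−9)) = 0 and set its distance from the centre to √13:
(5m − (1))² = 13(m² + 1)
6m² − 5m − 6 = 0, so m = −2/3 or m = 3/2.
With m = −2/3: 2x + 3y = −33. With m = 3/2: 3x − 2y = −17.

2x + 3y = −33 and 3x − 2y = −17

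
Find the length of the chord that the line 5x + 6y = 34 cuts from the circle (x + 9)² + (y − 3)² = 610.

Centre (−9, 3), r² = 610. Perpendicular distance d from centre to line = |−61| / √61 = 61/√61.
Half the chord is √(r² − d²) = √(549), so the full chord is 6√61.

6√61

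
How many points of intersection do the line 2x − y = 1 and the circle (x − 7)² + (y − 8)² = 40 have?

2

Centre (7, 8), r² = 40. Distance² from centre to line = (5)²/5 = 5.
Since d² < r², the line cuts the circle twice.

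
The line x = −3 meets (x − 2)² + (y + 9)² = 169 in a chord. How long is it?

24

The line gives x = −3. Substituting into the circle:
y² + 18y − 63 = 0
y = 3 or y = −21, giving (−3, 3) and (−3, −21).
Chord length = distance between (−3, 3) and (−3, −21) = √576 = 24.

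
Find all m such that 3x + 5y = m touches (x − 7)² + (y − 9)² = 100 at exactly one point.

m = 66 ± 10√34

For a tangent, require d(centre, line) = r = 10.
|3·7 + 5·9 − m| / √34 = 10
|m − (66)| = 10√34.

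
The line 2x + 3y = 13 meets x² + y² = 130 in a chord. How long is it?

6√13

Centre (0, 0), r² = 130. Perpendicular distance d from centre to line = |−13| / √13 = 13/√13.
Half the chord is √(r² − d²) = √(117), so the full chord is 6√13.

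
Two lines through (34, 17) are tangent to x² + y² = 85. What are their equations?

A line y − (17) = m(x − (34)) is tangent when its distance from (0, 0) is √85:
(−34m − (−17))² = 85(m² + 1)
63m² − 68m + 12 = 0, so m = 2/9 or m = 6/7.
With m = 2/9: 2x − 9y = −85. With m = 6/7: 6x − 7y = 85.

2x − 9y = −85 and 6x − 7y = 85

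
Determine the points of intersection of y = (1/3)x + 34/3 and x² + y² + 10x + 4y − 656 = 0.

From the line, y = (34 + x)/3. Substituting:
10x² + 170x − 4340 = 0  ⟹  x² + 17x − 434 = 0
x = 14 or x = −31, giving (14, 16) and (−31, 1).

(−31, 1) and (14, 16)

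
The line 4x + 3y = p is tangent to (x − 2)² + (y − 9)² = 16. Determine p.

The line touches the circle iff its distance from (2, 9) is 4:
|4·2 + 3·9 − p| / √25 = 4
|p − (35)| = 4·5, so p = 55 or p = 15.

p = 15 or p = 55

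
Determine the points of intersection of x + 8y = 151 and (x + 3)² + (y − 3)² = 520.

(−17, 21) and (15, 17)

Substitute y = (151 − x)/8:
65x² + 130x − 16575 = 0  ⟹  x² + 2x − 255 = 0
x = 15 or x = −17, giving (15, 17) and (−17, 21).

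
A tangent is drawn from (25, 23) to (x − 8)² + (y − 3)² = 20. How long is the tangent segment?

With centre O = (8, 3), |OP|² = 689 and r² = 20.
By the tangent–radius right angle, tangent length = √(|PO|² − r²) = √669.

√669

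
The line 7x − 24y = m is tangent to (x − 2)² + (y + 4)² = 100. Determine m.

m = −140 or m = 360

For a tangent, require d(centre, line) = r = 10.
|7·2 − 24·(−4) − m| / √625 = 10
|m − (110)| = 10·25, so m = 360 or m = −140.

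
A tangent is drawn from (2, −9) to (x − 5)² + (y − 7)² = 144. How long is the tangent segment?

11

Centre (5, 7), r² = 144. |PO|² = (−3)² + (−16)² = 265.
By the tangent–radius right angle, tangent length = √(|PO|² − r²) = √121 = 11.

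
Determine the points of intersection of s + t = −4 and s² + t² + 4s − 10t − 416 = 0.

Substitute t = −s − 4:
2s² + 22s − 360 = 0  ⟹  s² + 11s − 180 = 0
s = 9 or s = −20, giving (9, −13) and (−20, 16).

(−20, 16) and (9, −13)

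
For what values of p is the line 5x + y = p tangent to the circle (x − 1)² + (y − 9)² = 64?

For a tangent, require d(centre, line) = r = 8.
|5·1 + 1·9 − p| / √26 = 8
|p − (14)| = 8√26.

p = 14 ± 8√26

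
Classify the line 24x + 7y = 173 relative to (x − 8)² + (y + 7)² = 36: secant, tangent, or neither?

secant

Substituting the line into the circle gives 625x² − 11440x + 50656 = 0.
Discriminant = (−11440)² − 4·625·(50656) = 4233600 > 0.
Two real roots: the line is a secant.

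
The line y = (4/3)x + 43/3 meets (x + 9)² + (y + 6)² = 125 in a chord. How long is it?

20

Substitute y = (43 + 4x)/3:
25x² + 650x + 3325 = 0  ⟹  x² + 26x + 133 = 0
x = −7 or x = −19, giving (−7, 5) and (−19, −11).
Chord length = distance between (−7, 5) and (−19, −11) = √400 = 20.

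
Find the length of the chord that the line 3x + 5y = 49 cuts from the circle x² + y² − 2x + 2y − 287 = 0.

5√34

The distance from (1, −1) to the line is 51/√34, and r² = 289.
Chord = 2√(r² − d²) = 2·√(425/2) = 5√34.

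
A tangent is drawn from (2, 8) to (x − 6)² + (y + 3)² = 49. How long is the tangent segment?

The centre is (6, −3) and r = 7. The square of the distance from P to the centre is 16 + 121 = 137.
Power of the point: PT² = |PO|² − r² = 88, so PT = 2√22.

2√22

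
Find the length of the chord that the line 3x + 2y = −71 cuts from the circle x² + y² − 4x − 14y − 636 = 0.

4√13

Centre (2, 7), r² = 689. Perpendicular distance d from centre to line = |91| / √13 = 91/√13.
Chord = 2√(r² − d²) = 2·√(52) = 4√13.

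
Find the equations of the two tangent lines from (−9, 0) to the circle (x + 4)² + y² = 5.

Write the tangent as mx − y + (0 − m·(−9)) = 0 and set its distance from the centre to √5:
(5m − (0))² = 5(m² + 1)
4m² − 1 = 0, so m = −1/2 or m = 1/2.
Through (−9, 0) these give x + 2y = −9 and x − 2y = −9.

x + 2y = −9 and x − 2y = −9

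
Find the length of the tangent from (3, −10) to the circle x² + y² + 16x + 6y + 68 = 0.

√165

The centre is (−8, −3) and r = √5. The square of the distance from P to the centre is 121 + 49 = 170.
By the tangent–radius right angle, tangent length = √(|PO|² − r²) = √165.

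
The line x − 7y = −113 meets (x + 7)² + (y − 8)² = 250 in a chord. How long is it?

20√2

From the line, y = (113 + x)/7. Substituting:
50x² + 800x − 6600 = 0  ⟹  x² + 16x − 132 = 0
x = 6 or x = −22, giving (6, 17) and (−22, 13).
Chord length = distance between (6, 17) and (−22, 13) = √800 = 20√2.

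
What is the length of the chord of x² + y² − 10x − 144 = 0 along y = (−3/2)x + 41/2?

6√13

Express y = (41 − 3x)/2 and substitute into the circle:
13x² − 286x + 1105 = 0  ⟹  x² − 22x + 85 = 0
x = 17 or x = 5, giving (17, −5) and (5, 13).
Chord length = distance between (17, −5) and (5, 13) = √468 = 6√13.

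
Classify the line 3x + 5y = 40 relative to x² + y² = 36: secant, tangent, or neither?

neither

Substituting the line into the circle gives 34x² − 240x + 700 = 0.
Discriminant = (−240)² − 4·34·(700) = −37600 < 0.
No real roots: the line does not meet the circle.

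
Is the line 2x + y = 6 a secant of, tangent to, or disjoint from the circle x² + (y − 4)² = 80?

secant

Substituting the line into the circle gives 5x² − 8x − 76 = 0.
Δ = 64 − (−1520) = 1584.
Two real roots: the line is a secant.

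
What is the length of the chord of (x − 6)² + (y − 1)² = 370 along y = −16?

18

The distance from (6, 1) to the line is 17, and r² = 370.
Half the chord is √(r² − d²) = √(81), so the full chord is 18.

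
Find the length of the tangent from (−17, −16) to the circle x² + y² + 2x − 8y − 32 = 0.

The centre is (−1, 4) and r = 7. The square of the distance from P to the centre is 256 + 400 = 656.
By the tangent–radius right angle, tangent length = √(|PO|² − r²) = √607.

√607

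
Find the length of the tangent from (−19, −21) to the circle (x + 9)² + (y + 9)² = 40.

2√51

Centre (−9, −9), r² = 40. |PO|² = (−10)² + (−12)² = 244.
By the tangent–radius right angle, tangent length = √(|PO|² − r²) = √204 = 2√51.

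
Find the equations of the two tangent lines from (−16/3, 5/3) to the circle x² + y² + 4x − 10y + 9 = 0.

A line y − (5/3) = m(x − (−16/3)) is tangent when its distance from (−2, 5) is 2√5:
(10/3m − (10/3))² = 20(m² + 1)
2m² + 5m + 2 = 0, so m = −2 or m = −1/2.
Through (−16/3, 5/3) these give 2x + y = −9 and x + 2y = −2.

2x + y = −9 and x + 2y = −2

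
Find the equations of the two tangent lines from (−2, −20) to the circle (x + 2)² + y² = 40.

A line y − (−20) = m(x − (−2)) is tangent when its distance from (−2, 0) is 2√10:
[m·(0) − (20)]² = 40(m² + 1)
m² − 9 = 0, so m = 3 or m = −3.
With m = 3: 3x − y = 14. With m = −3: 3x + y = −26.

3x − y = 14 and 3x + y = −26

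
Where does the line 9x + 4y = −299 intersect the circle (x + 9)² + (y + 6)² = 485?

(−31, −5) and (−23, −23)

Express y = (−299 − 9x)/4 and substitute into the circle:
97x² + 5238x + 69161 = 0  ⟹  x² + 54x + 713 = 0
x = −23 or x = −31, giving (−23, −23) and (−31, −5).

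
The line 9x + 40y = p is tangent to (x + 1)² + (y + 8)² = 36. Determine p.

p = −575 or p = −83

Tangency holds when the distance from the centre (−1, −8) to the line equals the radius 6:
|9·(−1) + 40·(−8) − p| / √1681 = 6
|p − (−329)| = 6·41, so p = −83 or p = −575.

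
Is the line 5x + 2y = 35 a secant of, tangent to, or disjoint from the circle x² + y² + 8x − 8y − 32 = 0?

disjoint

Centre (−4, 4), r² = 64. Distance² from centre to line = (−47)²/29 = 2209/29.
Since d² > r², the line lies outside the circle.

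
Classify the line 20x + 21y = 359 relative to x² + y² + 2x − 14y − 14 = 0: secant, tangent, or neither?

d² = (20·(−1) + 21·7 − (359))²/841 = 64; r² = 64.
Since d² = r², the line is tangent.

tangent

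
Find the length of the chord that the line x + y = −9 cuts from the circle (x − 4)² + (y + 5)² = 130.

14√2

Centre (4, −5), r² = 130. Perpendicular distance d from centre to line = |8| / √2 = 8/√2.
Half the chord is √(r² − d²) = √(98), so the full chord is 14√2.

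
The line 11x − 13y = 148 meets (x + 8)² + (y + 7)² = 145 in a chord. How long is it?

√290

The distance from (−8, −7) to the line is 145/√290, and r² = 145.
Chord = 2√(r² − d²) = 2·√(145/2) = √290.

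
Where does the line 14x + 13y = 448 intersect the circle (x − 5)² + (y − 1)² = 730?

Express y = (448 − 14x)/13 and substitute into the circle:
365x² − 13870x + 70080 = 0  ⟹  x² − 38x + 192 = 0
x = 32 or x = 6, giving (32, 0) and (6, 28).

(6, 28) and (32, 0)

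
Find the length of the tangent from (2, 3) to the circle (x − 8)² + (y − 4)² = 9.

With centre O = (8, 4), |OP|² = 37 and r² = 9.
The tangent meets the radius at right angles, so tangent² = |PO|² − r² = 37 − 9 = 28.

2√7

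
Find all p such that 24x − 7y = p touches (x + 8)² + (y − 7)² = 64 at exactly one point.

p = −441 or p = −41

Tangency holds when the distance from the centre (−8, 7) to the line equals the radius 8:
|24·(−8) − 7·7 − p| / √625 = 8
|p − (−241)| = 8·25, so p = −41 or p = −441.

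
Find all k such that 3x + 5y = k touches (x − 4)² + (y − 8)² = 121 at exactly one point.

k = 52 ± 11√34

Tangency holds when the distance from the centre (4, 8) to the line equals the radius 11:
|3·4 + 5·8 − k| / √34 = 11
|k − (52)| = 11√34.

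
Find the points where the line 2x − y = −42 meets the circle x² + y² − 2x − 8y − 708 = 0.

(−24, −6) and (−6, 30)

Substitute y = 2x + 42:
5x² + 150x + 720 = 0  ⟹  x² + 30x + 144 = 0
x = −6 or x = −24, giving (−6, 30) and (−24, −6).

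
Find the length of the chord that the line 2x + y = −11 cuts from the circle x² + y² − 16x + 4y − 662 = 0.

22√5

Centre (8, −2), r² = 730. Perpendicular distance d from centre to line = |25| / √5 = 25/√5.
Chord = 2√(r² − d²) = 2·√(605) = 22√5.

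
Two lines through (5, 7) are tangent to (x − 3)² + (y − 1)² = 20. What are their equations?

Let a tangent through (5, 7) have slope m. Its distance from (3, 1) must equal 2√5:
[m·(−2) − (−6)]² = 20(m² + 1)
2m² + 3m − 2 = 0, so m = −2 or m = 1/2.
With m = −2: 2x + y = 17. With m = 1/2: x − 2y = −9.

2x + y = 17 and x − 2y = −9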